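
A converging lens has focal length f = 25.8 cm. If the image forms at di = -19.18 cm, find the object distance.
1/do = 1/f − 1/di → do = 11 cm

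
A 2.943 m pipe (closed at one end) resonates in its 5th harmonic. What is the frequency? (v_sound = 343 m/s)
fₙ = nv/(4L) = 145.7 Hz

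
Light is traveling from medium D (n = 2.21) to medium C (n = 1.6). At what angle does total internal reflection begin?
θc = arcsin(n₂/n₁) = 46.38°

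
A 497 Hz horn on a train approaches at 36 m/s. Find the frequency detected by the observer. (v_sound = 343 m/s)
f_obs = f·v/(v − v_s) = 555.3 Hz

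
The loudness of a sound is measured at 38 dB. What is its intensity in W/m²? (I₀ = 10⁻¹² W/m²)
I = I₀·10^(β/10) = 6.31 × 10⁻⁹ W/m²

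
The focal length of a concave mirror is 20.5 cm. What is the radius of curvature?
R = 2|f| = 41 cm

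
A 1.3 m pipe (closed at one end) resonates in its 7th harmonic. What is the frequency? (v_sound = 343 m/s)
fₙ = nv/(4L) = 461.7 Hz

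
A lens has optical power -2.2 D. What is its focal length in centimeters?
f = 1/P = -45.45 cm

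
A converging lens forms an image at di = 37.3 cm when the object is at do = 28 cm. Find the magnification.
M = −di/do = -1.332 (inverted image)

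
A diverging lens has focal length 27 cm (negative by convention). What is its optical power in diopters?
P = 1/f = -3.704 D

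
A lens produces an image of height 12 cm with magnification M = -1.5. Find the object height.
ho = |hi|/|M| = 8 cm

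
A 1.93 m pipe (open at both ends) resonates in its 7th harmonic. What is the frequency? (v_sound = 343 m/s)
fₙ = nv/(2L) = 622 Hz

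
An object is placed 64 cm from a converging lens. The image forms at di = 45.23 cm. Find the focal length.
1/f = 1/do + 1/di → f = 26.5 cm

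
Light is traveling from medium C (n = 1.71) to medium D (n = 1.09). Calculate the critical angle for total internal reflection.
θc = arcsin(n₂/n₁) = 39.6°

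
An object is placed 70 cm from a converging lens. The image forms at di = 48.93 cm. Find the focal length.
1/f = 1/do + 1/di → f = 28.8 cm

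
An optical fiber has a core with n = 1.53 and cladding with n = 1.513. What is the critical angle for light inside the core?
θc = arcsin(n_cladding/n_core) = 81.45°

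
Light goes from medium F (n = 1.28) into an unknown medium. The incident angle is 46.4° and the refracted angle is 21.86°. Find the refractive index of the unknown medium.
n₂ = n₁·sin θ₁ / sin θ₂ = 2.489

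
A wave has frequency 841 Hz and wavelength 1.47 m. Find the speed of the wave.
v = fλ = 1236 m/s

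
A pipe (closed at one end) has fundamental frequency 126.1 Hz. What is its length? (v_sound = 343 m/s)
L = v/(4f₁) = 0.68 m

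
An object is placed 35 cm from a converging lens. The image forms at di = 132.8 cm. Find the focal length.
1/f = 1/do + 1/di → f = 27.7 cm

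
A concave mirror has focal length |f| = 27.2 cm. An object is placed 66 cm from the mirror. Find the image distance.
f = +27.2 cm (concave); 1/di = 1/f − 1/do → di = 46.27 cm (real image, in front of mirror)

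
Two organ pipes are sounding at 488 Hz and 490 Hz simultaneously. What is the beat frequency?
2 Hz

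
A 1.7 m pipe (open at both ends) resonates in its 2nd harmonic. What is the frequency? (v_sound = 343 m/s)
fₙ = nv/(2L) = 201.8 Hz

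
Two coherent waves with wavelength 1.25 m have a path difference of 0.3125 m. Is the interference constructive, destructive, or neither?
neither (partial) — path difference = 0.25λ, neither a whole number of wavelengths nor an odd multiple of λ/2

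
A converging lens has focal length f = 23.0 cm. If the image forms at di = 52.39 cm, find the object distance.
1/do = 1/f − 1/di → do = 41 cm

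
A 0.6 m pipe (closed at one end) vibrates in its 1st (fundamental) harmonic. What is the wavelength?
λₙ = 4L/n = 2.4 m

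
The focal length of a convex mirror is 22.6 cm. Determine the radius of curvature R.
R = 2|f| = 45.2 cm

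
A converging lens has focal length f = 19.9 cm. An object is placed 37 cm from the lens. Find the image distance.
1/di = 1/f − 1/do → di = 43.06 cm (real image)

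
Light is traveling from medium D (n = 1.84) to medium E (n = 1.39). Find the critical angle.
θc = arcsin(n₂/n₁) = 49.06°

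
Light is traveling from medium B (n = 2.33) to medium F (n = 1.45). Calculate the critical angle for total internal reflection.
θc = arcsin(n₂/n₁) = 38.49°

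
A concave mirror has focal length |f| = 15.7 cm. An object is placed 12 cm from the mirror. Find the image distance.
f = +15.7 cm (concave); 1/di = 1/f − 1/do → di = -50.92 cm (virtual image, behind mirror)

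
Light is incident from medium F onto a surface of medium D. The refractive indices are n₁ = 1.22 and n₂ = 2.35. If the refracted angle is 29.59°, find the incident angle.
sin θ₁ = (n₂/n₁)·sin θ₂ → θ₁ = 72.02°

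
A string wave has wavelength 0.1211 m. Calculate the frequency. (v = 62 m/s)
f = v/λ = 512 Hz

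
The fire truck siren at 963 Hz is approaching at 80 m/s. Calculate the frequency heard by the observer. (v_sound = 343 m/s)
f_obs = f·v/(v − v_s) = 1256 Hz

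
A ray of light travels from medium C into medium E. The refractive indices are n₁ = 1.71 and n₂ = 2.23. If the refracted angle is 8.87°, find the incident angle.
sin θ₁ = (n₂/n₁)·sin θ₂ → θ₁ = 11.6°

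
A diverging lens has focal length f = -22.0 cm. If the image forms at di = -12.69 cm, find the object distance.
1/do = 1/f − 1/di → do = 29.99 cm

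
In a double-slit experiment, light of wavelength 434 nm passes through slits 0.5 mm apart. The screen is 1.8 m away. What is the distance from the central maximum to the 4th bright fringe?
y = mλL/d = 6.25 mm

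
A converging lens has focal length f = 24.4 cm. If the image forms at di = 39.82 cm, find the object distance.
1/do = 1/f − 1/di → do = 63.01 cm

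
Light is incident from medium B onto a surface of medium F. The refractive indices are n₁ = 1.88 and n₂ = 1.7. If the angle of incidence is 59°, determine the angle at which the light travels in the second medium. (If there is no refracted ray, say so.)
sin θ₂ = (n₁/n₂)·sin θ₁ = 0.9479 → θ₂ = 71.43°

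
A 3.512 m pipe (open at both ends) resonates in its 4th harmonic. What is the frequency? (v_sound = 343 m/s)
fₙ = nv/(2L) = 195.3 Hz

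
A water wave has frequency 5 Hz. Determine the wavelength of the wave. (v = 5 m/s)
λ = v/f = 1 m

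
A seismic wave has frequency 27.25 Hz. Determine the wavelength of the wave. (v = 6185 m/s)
λ = v/f = 227 m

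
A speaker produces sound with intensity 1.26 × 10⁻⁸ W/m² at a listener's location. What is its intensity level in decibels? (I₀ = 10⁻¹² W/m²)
β = 10·log₁₀(I/I₀) = 41 dB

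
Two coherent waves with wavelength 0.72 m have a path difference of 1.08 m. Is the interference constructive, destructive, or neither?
destructive — path difference = 1.5λ, an odd multiple of λ/2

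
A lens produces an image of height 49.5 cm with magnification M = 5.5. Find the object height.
ho = |hi|/|M| = 9 cm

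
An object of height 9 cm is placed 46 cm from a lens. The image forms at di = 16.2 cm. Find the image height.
hi = (-di/do) × ho = -3.17 cm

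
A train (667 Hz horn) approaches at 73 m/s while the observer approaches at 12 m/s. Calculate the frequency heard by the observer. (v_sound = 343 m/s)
f_obs = f·(v + v_o)/(v − v_s) = 877 Hz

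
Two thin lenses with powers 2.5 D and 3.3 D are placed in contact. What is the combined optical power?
P_total = P₁ + P₂ = 5.8 D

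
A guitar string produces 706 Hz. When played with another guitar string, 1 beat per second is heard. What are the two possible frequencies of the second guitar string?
f₂ = 706 ± 1 Hz → 707 Hz or 705 Hz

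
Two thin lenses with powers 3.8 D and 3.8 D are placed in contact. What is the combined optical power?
P_total = P₁ + P₂ = 7.6 D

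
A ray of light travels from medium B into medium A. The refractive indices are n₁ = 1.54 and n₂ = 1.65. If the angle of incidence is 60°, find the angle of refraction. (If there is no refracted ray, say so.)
sin θ₂ = (n₁/n₂)·sin θ₁ = 0.8083 → θ₂ = 53.93°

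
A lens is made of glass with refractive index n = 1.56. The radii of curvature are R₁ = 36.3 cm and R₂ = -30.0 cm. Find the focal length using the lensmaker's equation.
1/f = (n − 1)(1/R₁ − 1/R₂) → f = 29.33 cm (converging lens)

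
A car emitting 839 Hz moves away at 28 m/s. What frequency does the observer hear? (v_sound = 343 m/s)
f_obs = f·v/(v + v_s) = 775.7 Hz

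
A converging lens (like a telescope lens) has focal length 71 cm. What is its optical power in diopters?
P = 1/f = 1.408 D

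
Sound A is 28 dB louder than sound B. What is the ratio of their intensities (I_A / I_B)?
I_A/I_B = 10^(Δβ/10) = 631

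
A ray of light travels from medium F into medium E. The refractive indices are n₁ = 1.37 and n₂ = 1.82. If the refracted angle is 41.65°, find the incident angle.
sin θ₁ = (n₂/n₁)·sin θ₂ → θ₁ = 61.99°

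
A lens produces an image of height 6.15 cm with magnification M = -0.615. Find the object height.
ho = |hi|/|M| = 10 cm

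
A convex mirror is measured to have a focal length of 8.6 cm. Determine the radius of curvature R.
R = 2|f| = 17.2 cm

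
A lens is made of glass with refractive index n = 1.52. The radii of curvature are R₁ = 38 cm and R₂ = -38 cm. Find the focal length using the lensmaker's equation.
1/f = (n − 1)(1/R₁ − 1/R₂) → f = 36.54 cm (converging lens)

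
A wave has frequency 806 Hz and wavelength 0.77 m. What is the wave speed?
v = fλ = 620.6 m/s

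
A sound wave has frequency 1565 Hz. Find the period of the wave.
T = 1/f = 6.390 × 10⁻⁴ s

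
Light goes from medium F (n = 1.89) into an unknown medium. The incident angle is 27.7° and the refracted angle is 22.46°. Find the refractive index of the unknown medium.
n₂ = n₁·sin θ₁ / sin θ₂ = 2.3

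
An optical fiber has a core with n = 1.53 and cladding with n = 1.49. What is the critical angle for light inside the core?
θc = arcsin(n_cladding/n_core) = 76.87°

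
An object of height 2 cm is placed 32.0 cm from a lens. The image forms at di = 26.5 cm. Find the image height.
hi = (-di/do) × ho = -1.656 cm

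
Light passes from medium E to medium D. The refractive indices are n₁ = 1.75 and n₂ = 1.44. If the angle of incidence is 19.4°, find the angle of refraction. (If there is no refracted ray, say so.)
sin θ₂ = (n₁/n₂)·sin θ₁ = 0.4037 → θ₂ = 23.81°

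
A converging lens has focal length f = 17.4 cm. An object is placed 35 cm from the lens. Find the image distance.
1/di = 1/f − 1/do → di = 34.6 cm (real image)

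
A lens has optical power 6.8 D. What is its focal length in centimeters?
f = 1/P = 14.71 cm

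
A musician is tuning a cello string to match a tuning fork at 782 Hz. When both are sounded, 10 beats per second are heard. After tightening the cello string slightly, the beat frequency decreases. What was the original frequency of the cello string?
772 Hz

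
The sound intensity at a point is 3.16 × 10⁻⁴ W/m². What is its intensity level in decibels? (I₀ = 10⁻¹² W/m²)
β = 10·log₁₀(I/I₀) = 85 dB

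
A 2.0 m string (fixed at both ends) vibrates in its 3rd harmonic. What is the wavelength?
λₙ = 2L/n = 1.333 m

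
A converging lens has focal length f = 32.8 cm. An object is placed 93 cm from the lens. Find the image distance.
1/di = 1/f − 1/do → di = 50.67 cm (real image)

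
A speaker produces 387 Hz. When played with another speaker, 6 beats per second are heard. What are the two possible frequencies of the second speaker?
f₂ = 387 ± 6 Hz → 393 Hz or 381 Hz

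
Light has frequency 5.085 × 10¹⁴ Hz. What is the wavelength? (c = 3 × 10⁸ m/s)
λ = c/f = 590 nm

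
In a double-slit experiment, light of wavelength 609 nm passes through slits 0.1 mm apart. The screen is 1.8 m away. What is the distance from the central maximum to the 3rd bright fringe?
y = mλL/d = 32.89 mm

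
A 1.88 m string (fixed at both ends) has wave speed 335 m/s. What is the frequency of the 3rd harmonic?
fₙ = nv/(2L) = 267.3 Hz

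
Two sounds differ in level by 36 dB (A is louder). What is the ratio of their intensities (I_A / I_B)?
I_A/I_B = 10^(Δβ/10) = 3981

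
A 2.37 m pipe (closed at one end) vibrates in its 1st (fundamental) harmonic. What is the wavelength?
λₙ = 4L/n = 9.48 m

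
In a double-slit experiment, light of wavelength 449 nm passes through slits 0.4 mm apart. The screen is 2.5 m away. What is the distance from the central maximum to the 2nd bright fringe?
y = mλL/d = 5.613 mm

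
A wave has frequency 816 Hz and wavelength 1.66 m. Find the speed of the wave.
v = fλ = 1355 m/s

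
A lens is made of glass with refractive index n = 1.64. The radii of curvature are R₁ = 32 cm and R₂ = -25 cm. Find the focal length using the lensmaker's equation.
1/f = (n − 1)(1/R₁ − 1/R₂) → f = 21.93 cm (converging lens)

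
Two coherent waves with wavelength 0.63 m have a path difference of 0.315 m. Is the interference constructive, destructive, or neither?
destructive — path difference = 0.5λ, an odd multiple of λ/2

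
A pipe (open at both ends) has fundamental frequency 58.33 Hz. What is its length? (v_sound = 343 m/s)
L = v/(2f₁) = 2.94 m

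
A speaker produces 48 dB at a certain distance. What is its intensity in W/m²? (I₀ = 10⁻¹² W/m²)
I = I₀·10^(β/10) = 6.31 × 10⁻⁸ W/m²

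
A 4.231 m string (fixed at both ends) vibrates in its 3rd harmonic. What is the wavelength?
λₙ = 2L/n = 2.821 m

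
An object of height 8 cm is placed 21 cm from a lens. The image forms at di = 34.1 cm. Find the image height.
hi = (-di/do) × ho = -12.99 cm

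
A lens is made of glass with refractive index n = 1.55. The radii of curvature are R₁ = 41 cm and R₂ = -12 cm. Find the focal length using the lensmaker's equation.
1/f = (n − 1)(1/R₁ − 1/R₂) → f = 16.88 cm (converging lens)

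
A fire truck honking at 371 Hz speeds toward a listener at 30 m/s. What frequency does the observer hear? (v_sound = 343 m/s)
f_obs = f·v/(v − v_s) = 406.6 Hz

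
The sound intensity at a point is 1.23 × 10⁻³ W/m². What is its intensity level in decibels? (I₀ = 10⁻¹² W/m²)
β = 10·log₁₀(I/I₀) = 90.9 dB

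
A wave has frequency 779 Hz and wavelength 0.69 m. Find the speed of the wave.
v = fλ = 537.5 m/s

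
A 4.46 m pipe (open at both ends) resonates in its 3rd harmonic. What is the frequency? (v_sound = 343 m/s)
fₙ = nv/(2L) = 115.4 Hz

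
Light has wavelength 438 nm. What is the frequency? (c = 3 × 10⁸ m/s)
f = c/λ = 6.849 × 10¹⁴ Hz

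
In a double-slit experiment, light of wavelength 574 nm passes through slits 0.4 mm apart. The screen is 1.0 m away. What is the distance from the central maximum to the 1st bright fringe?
y = mλL/d = 1.435 mm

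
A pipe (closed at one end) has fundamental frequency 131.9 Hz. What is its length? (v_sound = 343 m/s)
L = v/(4f₁) = 0.6501 m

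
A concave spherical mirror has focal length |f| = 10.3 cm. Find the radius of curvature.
R = 2|f| = 20.6 cm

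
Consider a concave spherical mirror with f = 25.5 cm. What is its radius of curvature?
R = 2|f| = 51 cm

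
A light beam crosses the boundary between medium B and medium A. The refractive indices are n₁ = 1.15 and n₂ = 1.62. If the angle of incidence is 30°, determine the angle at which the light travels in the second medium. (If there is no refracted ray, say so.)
sin θ₂ = (n₁/n₂)·sin θ₁ = 0.3549 → θ₂ = 20.79°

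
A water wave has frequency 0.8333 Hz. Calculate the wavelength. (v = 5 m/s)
λ = v/f = 6 m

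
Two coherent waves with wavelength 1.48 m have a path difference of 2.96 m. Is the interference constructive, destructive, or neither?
constructive — path difference = 2λ, a whole number of wavelengths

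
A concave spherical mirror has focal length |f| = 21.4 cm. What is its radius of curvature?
R = 2|f| = 42.8 cm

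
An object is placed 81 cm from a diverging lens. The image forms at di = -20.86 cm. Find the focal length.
1/f = 1/do + 1/di → f = -28.1 cm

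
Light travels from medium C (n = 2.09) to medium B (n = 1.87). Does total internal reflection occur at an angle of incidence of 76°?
θc = arcsin(n₂/n₁) = 63.47°; 76° > θc, so yes — total internal reflection.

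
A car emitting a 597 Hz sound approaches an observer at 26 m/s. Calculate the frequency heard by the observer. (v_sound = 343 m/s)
f_obs = f·v/(v − v_s) = 646 Hz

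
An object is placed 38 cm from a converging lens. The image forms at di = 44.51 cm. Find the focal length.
1/f = 1/do + 1/di → f = 20.5 cm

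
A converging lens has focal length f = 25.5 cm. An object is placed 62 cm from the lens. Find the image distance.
1/di = 1/f − 1/do → di = 43.32 cm (real image)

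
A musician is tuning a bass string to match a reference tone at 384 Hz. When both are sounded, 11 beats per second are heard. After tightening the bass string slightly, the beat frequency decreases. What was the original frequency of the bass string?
373 Hz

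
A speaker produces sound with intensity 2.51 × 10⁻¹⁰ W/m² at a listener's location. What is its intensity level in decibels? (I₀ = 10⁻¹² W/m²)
β = 10·log₁₀(I/I₀) = 24 dB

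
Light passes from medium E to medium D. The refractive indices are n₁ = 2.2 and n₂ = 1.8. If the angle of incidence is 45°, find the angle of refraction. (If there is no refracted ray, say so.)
sin θ₂ = (n₁/n₂)·sin θ₁ = 0.8642 → θ₂ = 59.8°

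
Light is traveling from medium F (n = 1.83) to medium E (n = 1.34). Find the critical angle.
θc = arcsin(n₂/n₁) = 47.07°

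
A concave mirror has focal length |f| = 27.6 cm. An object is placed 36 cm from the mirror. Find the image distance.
f = +27.6 cm (concave); 1/di = 1/f − 1/do → di = 118.3 cm (real image, in front of mirror)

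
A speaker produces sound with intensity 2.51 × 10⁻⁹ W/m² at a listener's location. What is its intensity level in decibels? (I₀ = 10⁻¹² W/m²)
β = 10·log₁₀(I/I₀) = 34 dB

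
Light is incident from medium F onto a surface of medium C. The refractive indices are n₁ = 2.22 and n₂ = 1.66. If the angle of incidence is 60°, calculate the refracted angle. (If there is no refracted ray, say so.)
sin θ₂ = (n₁/n₂)·sin θ₁ = 1.158 > 1, so there is no refracted ray — the light undergoes total internal reflection.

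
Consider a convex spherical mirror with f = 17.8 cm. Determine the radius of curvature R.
R = 2|f| = 35.6 cm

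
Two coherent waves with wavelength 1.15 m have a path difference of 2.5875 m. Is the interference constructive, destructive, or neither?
neither (partial) — path difference = 2.25λ, neither a whole number of wavelengths nor an odd multiple of λ/2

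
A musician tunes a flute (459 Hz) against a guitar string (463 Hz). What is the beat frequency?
4 Hz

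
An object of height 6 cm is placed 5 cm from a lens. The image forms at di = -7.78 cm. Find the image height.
hi = (-di/do) × ho = 9.336 cm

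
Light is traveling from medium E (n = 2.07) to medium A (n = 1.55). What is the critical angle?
θc = arcsin(n₂/n₁) = 48.49°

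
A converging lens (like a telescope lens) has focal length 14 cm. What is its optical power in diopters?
P = 1/f = 7.143 D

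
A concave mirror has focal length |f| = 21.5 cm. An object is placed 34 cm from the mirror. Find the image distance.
f = +21.5 cm (concave); 1/di = 1/f − 1/do → di = 58.48 cm (real image, in front of mirror)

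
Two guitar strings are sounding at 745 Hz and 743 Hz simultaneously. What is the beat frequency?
2 Hz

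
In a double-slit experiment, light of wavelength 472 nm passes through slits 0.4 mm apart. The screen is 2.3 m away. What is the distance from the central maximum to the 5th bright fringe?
y = mλL/d = 13.57 mm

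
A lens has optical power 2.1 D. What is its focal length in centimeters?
f = 1/P = 47.62 cm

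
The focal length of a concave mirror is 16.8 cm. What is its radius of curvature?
R = 2|f| = 33.6 cm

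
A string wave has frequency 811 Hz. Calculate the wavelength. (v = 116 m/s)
λ = v/f = 0.143 m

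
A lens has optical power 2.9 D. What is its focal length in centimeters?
f = 1/P = 34.48 cm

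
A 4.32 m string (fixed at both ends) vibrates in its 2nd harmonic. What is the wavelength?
λₙ = 2L/n = 4.32 m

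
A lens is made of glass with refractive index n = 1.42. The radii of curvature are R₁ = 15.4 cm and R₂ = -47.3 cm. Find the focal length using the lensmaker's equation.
1/f = (n − 1)(1/R₁ − 1/R₂) → f = 27.66 cm (converging lens)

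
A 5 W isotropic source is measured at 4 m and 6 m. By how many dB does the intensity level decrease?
Δβ = 20·log₁₀(r₂/r₁) = 3.522 dB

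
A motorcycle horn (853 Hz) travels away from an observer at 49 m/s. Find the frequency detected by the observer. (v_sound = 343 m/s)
f_obs = f·v/(v + v_s) = 746.4 Hz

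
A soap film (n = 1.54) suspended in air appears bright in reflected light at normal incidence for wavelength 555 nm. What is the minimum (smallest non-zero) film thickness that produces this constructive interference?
2nt = (m − ½)λ with m = 1 → t = (m − ½)λ/(2n) = 90.1 nm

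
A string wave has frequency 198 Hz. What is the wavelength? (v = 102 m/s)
λ = v/f = 0.5152 m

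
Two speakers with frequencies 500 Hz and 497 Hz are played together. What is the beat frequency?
3 Hz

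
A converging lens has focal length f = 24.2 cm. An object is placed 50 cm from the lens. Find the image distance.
1/di = 1/f − 1/do → di = 46.9 cm (real image)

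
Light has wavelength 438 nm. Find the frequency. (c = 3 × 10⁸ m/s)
f = c/λ = 6.849 × 10¹⁴ Hz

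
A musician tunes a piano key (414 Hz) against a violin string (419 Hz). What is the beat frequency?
5 Hz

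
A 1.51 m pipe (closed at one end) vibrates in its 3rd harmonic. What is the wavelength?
λₙ = 4L/n = 2.013 m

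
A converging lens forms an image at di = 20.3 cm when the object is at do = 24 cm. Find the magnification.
M = −di/do = -0.8458 (inverted image)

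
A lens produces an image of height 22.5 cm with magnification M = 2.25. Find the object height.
ho = |hi|/|M| = 10 cm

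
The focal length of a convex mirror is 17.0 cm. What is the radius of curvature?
R = 2|f| = 34 cm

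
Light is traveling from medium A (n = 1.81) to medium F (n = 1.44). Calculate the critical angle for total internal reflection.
θc = arcsin(n₂/n₁) = 52.71°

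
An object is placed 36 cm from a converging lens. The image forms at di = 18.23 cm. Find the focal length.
1/f = 1/do + 1/di → f = 12.1 cm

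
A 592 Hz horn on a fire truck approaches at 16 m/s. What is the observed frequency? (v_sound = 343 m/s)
f_obs = f·v/(v − v_s) = 621 Hz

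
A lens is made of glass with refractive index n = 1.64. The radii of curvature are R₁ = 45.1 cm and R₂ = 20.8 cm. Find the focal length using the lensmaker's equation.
1/f = (n − 1)(1/R₁ − 1/R₂) → f = -60.32 cm (diverging lens)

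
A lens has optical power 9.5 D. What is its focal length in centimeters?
f = 1/P = 10.53 cm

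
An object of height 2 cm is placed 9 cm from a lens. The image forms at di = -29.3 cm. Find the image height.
hi = (-di/do) × ho = 6.511 cm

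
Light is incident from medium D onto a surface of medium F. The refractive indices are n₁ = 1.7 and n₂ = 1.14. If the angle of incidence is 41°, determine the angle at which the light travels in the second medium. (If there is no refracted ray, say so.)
sin θ₂ = (n₁/n₂)·sin θ₁ = 0.9783 → θ₂ = 78.05°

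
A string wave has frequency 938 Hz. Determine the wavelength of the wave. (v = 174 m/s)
λ = v/f = 0.1855 m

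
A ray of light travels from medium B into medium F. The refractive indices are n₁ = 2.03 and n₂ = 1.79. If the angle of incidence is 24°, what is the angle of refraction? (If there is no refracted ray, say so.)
sin θ₂ = (n₁/n₂)·sin θ₁ = 0.4613 → θ₂ = 27.47°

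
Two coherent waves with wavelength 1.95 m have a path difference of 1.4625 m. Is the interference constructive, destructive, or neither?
neither (partial) — path difference = 0.75λ, neither a whole number of wavelengths nor an odd multiple of λ/2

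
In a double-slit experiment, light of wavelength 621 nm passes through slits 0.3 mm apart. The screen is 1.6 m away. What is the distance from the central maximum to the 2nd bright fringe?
y = mλL/d = 6.624 mm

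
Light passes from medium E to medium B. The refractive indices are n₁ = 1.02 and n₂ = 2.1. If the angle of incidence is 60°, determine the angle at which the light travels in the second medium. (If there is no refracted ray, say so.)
sin θ₂ = (n₁/n₂)·sin θ₁ = 0.4206 → θ₂ = 24.88°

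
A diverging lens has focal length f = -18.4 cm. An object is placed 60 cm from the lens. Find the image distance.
1/di = 1/f − 1/do → di = -14.08 cm (virtual image)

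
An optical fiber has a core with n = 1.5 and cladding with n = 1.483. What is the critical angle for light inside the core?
θc = arcsin(n_cladding/n_core) = 81.37°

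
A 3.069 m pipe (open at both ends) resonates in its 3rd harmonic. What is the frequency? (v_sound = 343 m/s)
fₙ = nv/(2L) = 167.6 Hz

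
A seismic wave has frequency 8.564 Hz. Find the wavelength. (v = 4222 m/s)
λ = v/f = 493 m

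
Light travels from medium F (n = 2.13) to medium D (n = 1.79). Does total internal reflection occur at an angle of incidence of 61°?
θc = arcsin(n₂/n₁) = 57.18°; 61° > θc, so yes — total internal reflection.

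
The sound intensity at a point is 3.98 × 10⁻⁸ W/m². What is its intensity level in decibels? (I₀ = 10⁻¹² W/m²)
β = 10·log₁₀(I/I₀) = 46 dB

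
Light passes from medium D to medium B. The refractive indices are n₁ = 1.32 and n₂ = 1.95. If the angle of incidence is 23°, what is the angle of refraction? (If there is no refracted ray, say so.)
sin θ₂ = (n₁/n₂)·sin θ₁ = 0.2645 → θ₂ = 15.34°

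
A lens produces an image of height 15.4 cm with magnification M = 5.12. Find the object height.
ho = |hi|/|M| = 3.008 cm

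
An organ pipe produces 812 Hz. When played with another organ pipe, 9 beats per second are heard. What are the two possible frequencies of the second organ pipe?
f₂ = 812 ± 9 Hz → 821 Hz or 803 Hz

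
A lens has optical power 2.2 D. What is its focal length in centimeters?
f = 1/P = 45.45 cm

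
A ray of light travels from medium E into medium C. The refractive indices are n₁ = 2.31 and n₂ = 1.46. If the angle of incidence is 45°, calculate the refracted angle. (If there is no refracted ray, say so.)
sin θ₂ = (n₁/n₂)·sin θ₁ = 1.119 > 1, so there is no refracted ray — the light undergoes total internal reflection.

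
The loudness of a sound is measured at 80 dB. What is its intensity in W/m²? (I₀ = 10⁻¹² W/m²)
I = I₀·10^(β/10) = 1.00 × 10⁻⁴ W/m²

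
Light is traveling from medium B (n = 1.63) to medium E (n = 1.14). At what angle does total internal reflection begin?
θc = arcsin(n₂/n₁) = 44.38°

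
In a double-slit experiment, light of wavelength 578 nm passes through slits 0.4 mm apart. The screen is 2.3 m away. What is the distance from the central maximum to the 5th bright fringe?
y = mλL/d = 16.62 mm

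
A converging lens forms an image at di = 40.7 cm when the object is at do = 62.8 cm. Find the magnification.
M = −di/do = -0.6481 (inverted image)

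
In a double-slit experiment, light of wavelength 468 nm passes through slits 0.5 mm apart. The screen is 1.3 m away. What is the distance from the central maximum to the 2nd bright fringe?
y = mλL/d = 2.434 mm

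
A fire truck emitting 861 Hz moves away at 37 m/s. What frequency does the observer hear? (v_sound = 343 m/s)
f_obs = f·v/(v + v_s) = 777.2 Hz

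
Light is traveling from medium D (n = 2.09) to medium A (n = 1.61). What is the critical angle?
θc = arcsin(n₂/n₁) = 50.38°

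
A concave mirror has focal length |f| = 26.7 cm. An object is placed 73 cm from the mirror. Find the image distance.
f = +26.7 cm (concave); 1/di = 1/f − 1/do → di = 42.1 cm (real image, in front of mirror)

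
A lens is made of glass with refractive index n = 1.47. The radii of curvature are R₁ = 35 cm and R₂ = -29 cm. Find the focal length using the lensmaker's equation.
1/f = (n − 1)(1/R₁ − 1/R₂) → f = 33.74 cm (converging lens)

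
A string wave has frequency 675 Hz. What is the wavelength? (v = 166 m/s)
λ = v/f = 0.2459 m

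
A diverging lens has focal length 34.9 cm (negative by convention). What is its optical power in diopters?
P = 1/f = -2.865 D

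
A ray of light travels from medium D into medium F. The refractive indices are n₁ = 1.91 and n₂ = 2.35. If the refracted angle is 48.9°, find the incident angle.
sin θ₁ = (n₂/n₁)·sin θ₂ → θ₁ = 68°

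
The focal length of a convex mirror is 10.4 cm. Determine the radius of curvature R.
R = 2|f| = 20.8 cm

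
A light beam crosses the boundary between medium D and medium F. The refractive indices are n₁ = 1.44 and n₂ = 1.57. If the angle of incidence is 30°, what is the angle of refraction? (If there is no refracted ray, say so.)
sin θ₂ = (n₁/n₂)·sin θ₁ = 0.4586 → θ₂ = 27.3°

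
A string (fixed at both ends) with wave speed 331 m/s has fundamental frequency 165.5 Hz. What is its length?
L = v/(2f₁) = 1 m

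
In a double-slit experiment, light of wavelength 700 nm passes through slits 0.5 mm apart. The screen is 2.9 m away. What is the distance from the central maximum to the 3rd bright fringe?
y = mλL/d = 12.18 mm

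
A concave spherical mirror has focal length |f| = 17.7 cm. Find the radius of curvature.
R = 2|f| = 35.4 cm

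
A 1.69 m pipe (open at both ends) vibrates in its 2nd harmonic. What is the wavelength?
λₙ = 2L/n = 1.69 m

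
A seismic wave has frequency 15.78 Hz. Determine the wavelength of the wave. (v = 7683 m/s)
λ = v/f = 486.9 m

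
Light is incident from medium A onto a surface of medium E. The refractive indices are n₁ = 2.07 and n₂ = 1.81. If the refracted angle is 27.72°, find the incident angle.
sin θ₁ = (n₂/n₁)·sin θ₂ → θ₁ = 24°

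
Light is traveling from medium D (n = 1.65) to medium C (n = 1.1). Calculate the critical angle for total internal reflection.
θc = arcsin(n₂/n₁) = 41.81°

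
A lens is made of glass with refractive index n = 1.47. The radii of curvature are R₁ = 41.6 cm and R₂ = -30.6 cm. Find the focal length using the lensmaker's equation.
1/f = (n − 1)(1/R₁ − 1/R₂) → f = 37.51 cm (converging lens)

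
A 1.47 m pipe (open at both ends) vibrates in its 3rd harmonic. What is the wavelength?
λₙ = 2L/n = 0.98 m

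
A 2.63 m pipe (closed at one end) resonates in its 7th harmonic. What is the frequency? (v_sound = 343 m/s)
fₙ = nv/(4L) = 228.2 Hz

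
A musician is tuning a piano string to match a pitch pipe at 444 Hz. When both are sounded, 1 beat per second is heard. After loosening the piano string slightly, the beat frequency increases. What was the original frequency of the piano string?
443 Hz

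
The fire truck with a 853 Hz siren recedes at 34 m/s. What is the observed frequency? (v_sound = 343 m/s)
f_obs = f·v/(v + v_s) = 776.1 Hz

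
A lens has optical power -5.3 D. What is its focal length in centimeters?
f = 1/P = -18.87 cm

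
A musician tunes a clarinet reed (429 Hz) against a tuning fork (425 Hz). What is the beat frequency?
4 Hz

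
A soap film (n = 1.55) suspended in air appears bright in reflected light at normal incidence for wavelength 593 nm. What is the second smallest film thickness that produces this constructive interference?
2nt = (m − ½)λ with m = 2 → t = (m − ½)λ/(2n) = 286.9 nm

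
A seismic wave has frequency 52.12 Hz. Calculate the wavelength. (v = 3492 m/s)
λ = v/f = 67 m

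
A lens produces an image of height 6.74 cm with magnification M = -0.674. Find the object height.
ho = |hi|/|M| = 10 cm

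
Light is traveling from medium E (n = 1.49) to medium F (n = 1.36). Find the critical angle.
θc = arcsin(n₂/n₁) = 65.89°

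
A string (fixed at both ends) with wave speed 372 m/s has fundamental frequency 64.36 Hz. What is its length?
L = v/(2f₁) = 2.89 m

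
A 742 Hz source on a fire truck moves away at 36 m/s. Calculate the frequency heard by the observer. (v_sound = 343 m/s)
f_obs = f·v/(v + v_s) = 671.5 Hz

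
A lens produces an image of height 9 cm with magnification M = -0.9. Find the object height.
ho = |hi|/|M| = 10 cm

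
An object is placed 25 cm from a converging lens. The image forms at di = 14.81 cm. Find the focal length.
1/f = 1/do + 1/di → f = 9.3 cm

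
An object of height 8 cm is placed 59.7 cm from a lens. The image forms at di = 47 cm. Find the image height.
hi = (-di/do) × ho = -6.298 cm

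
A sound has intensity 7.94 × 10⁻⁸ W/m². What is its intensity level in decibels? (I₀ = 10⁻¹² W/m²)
β = 10·log₁₀(I/I₀) = 49 dB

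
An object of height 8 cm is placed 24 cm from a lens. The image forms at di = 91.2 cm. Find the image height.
hi = (-di/do) × ho = -30.4 cm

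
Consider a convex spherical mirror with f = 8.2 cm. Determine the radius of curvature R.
R = 2|f| = 16.4 cm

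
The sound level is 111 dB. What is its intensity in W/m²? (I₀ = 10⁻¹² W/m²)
I = I₀·10^(β/10) = 1.26 × 10⁻¹ W/m²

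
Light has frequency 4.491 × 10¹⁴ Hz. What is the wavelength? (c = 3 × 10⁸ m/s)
λ = c/f = 668 nm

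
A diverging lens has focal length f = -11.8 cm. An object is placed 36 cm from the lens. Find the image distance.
1/di = 1/f − 1/do → di = -8.887 cm (virtual image)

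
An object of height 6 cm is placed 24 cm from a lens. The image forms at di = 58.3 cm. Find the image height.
hi = (-di/do) × ho = -14.57 cm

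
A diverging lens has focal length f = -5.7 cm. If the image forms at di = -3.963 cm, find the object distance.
1/do = 1/f − 1/di → do = 13 cm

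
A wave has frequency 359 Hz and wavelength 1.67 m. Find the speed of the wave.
v = fλ = 599.5 m/s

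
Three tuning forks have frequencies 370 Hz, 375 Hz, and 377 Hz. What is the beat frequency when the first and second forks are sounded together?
5 Hz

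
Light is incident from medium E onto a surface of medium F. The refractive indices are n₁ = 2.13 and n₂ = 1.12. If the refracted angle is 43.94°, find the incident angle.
sin θ₁ = (n₂/n₁)·sin θ₂ → θ₁ = 21.4°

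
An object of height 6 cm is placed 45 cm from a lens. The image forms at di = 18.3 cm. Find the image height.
hi = (-di/do) × ho = -2.44 cm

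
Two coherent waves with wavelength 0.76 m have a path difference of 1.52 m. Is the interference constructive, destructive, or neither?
constructive — path difference = 2λ, a whole number of wavelengths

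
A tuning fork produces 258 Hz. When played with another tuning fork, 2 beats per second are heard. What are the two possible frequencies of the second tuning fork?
f₂ = 258 ± 2 Hz → 260 Hz or 256 Hz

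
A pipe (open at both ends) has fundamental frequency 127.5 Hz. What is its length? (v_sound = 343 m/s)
L = v/(2f₁) = 1.345 m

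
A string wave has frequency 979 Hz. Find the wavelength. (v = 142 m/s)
λ = v/f = 0.145 m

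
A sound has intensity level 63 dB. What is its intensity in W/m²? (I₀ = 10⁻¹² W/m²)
I = I₀·10^(β/10) = 2.00 × 10⁻⁶ W/m²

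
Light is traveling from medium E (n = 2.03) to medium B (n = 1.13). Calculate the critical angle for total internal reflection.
θc = arcsin(n₂/n₁) = 33.82°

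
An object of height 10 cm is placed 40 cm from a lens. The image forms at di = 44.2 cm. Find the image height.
hi = (-di/do) × ho = -11.05 cm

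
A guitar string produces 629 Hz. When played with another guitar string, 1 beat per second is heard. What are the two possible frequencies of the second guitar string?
f₂ = 629 ± 1 Hz → 630 Hz or 628 Hz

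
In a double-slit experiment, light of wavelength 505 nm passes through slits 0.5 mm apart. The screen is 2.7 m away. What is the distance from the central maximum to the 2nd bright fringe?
y = mλL/d = 5.454 mm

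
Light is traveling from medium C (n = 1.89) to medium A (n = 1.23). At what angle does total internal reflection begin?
θc = arcsin(n₂/n₁) = 40.6°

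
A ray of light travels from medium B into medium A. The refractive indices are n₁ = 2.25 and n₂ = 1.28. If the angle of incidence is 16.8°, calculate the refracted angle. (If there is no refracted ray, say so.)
sin θ₂ = (n₁/n₂)·sin θ₁ = 0.5081 → θ₂ = 30.53°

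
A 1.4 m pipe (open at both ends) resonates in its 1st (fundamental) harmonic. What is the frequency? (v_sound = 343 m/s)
fₙ = nv/(2L) = 122.5 Hz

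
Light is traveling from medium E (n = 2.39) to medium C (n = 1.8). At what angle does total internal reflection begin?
θc = arcsin(n₂/n₁) = 48.86°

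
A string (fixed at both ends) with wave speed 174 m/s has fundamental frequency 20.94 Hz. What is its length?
L = v/(2f₁) = 4.155 m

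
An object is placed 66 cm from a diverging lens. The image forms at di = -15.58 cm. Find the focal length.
1/f = 1/do + 1/di → f = -20.39 cm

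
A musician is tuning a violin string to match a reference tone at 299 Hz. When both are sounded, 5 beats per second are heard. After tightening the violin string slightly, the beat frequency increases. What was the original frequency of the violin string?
304 Hz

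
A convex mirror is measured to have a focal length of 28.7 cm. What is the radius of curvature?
R = 2|f| = 57.4 cm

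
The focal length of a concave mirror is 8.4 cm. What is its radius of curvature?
R = 2|f| = 16.8 cm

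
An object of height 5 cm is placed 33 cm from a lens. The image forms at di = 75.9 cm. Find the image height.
hi = (-di/do) × ho = -11.5 cm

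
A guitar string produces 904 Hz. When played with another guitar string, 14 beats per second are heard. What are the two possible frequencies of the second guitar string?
f₂ = 904 ± 14 Hz → 918 Hz or 890 Hz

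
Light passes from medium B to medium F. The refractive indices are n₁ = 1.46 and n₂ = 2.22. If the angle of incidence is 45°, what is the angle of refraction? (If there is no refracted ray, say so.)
sin θ₂ = (n₁/n₂)·sin θ₁ = 0.465 → θ₂ = 27.71°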